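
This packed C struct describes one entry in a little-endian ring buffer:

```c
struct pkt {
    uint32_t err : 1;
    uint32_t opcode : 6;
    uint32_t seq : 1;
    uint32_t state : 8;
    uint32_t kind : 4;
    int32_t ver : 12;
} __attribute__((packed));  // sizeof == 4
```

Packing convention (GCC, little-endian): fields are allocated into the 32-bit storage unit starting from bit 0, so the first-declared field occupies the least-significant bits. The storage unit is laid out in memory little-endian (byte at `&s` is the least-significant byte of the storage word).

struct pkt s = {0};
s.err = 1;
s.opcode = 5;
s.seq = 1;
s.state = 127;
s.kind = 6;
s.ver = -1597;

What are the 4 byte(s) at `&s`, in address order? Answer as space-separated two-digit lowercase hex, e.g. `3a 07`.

8b 7f 36 9c

err (1b) val=1 bits=0x1 at bit 0: 0x00000001
opcode (6b) val=5 bits=0x5 at bit 1: 0x0000000b
seq (1b) val=1 bits=0x1 at bit 7: 0x0000008b
state (8b) val=127 bits=0x7f at bit 8: 0x00007f8b
kind (4b) val=6 bits=0x6 at bit 16: 0x00067f8b
ver (12b) val=-1597 bits=0x9c3 at bit 20: 0x9c367f8b
word = 0x9c367f8b → little-endian bytes:
  [0]=0x8b  [1]=0x7f  [2]=0x36  [3]=0x9c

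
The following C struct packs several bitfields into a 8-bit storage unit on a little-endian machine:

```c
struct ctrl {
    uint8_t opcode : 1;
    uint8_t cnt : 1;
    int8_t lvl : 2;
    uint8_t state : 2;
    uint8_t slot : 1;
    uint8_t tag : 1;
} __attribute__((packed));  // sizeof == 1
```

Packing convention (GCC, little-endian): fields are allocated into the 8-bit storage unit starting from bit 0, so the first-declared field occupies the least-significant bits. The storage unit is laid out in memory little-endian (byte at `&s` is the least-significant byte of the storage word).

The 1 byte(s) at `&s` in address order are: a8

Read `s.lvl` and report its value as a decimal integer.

-2

[0]=0xa8 (little-endian) → word 0xa8
opcode [0+:1] = (word>>0) & 0x1 = 0
cnt [1+:1] = (word>>1) & 0x1 = 0
lvl [2+:2] = (word>>2) & 0x3 = 2  ←
state [4+:2] = (word>>4) & 0x3 = 2
slot [6+:1] = (word>>6) & 0x1 = 0
tag [7+:1] = (word>>7) & 0x1 = 1
lvl signed 2b, MSB=1: 2 - 4 = -2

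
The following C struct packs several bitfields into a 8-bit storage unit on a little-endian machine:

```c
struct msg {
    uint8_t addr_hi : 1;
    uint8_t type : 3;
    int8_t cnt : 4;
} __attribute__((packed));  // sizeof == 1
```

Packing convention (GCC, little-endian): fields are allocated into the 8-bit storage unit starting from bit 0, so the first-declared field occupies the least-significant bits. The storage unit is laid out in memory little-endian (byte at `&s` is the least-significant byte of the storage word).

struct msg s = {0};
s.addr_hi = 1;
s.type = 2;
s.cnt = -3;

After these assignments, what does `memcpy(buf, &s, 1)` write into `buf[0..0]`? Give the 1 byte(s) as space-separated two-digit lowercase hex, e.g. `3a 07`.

d5

[0+:1] addr_hi=1 & 0x1 = 0x1; word=0x01
[1+:3] type=2 & 0x7 = 0x2; word=0x05
[4+:4] cnt=-3 & 0xf = 0xd; word=0xd5
word = 0xd5 → little-endian bytes:
  [0]=0xd5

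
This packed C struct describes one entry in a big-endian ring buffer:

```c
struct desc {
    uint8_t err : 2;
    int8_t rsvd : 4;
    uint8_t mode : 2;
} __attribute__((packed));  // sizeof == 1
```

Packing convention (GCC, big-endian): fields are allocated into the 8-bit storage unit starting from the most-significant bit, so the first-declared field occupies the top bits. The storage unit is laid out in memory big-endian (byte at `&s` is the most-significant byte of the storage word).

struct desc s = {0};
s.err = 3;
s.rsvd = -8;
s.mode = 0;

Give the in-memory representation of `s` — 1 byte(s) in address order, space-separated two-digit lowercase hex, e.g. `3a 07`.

e0

[6+:2] err=3 & 0x3 = 0x3; word=0xc0
[2+:4] rsvd=-8 & 0xf = 0x8; word=0xe0
[0+:2] mode=0 & 0x3 = 0x0; word=0xe0
word = 0xe0 → big-endian bytes:
  [0]=0xe0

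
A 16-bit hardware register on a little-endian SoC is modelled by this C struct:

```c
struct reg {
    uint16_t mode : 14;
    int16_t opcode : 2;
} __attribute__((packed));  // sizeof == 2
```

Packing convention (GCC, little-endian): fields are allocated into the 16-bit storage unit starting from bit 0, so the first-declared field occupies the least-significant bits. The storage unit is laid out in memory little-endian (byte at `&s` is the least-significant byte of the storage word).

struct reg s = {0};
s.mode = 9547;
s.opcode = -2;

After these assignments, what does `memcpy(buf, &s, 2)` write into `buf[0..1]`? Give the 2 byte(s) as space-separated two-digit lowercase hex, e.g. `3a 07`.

4b a5

mode:14 = 9547 → 0x254b << 0 → word 0x254b
opcode:2 = -2 → 0x2 << 14 → word 0xa54b
word = 0xa54b → little-endian bytes:
  [0]=0x4b  [1]=0xa5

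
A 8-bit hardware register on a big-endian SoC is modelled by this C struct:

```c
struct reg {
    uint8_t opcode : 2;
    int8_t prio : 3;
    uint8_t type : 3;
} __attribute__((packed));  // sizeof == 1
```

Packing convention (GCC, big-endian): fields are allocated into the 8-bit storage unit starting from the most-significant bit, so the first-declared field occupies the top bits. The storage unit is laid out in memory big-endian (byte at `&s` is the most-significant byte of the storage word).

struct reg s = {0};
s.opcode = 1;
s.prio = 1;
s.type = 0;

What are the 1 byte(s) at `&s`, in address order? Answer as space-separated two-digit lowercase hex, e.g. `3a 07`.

opcode (2b) val=1 bits=0x1 at bit 6: 0x40
prio (3b) val=1 bits=0x1 at bit 3: 0x48
type (3b) val=0 bits=0x0 at bit 0: 0x48
word = 0x48 → big-endian bytes:
  [0]=0x48

48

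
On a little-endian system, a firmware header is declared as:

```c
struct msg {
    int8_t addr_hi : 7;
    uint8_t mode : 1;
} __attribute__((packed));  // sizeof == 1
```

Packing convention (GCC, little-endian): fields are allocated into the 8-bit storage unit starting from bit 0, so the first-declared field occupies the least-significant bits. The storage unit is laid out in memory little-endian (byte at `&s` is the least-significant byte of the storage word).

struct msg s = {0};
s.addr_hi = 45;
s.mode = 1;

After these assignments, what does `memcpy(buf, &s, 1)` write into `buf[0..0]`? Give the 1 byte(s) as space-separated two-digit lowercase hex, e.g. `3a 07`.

[0+:7] addr_hi=45 & 0x7f = 0x2d; word=0x2d
[7+:1] mode=1 & 0x1 = 0x1; word=0xad
word = 0xad → little-endian bytes:
  [0]=0xad

ad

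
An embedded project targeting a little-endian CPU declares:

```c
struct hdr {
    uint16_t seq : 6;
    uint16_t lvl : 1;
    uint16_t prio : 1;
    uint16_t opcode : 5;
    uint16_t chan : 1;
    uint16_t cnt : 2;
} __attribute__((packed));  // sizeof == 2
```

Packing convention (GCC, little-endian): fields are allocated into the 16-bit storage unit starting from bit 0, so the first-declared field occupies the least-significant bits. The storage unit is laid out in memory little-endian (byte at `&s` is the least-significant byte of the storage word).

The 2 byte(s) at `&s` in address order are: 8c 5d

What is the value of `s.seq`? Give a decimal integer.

[0]=0x8c [1]=0x5d (little-endian) → word 0x5d8c
seq:6 @ bit 0 → (0x5d8c>>0)&0x3f = 0xc  ←
lvl:1 @ bit 6 → (0x5d8c>>6)&0x1 = 0x0
prio:1 @ bit 7 → (0x5d8c>>7)&0x1 = 0x1
opcode:5 @ bit 8 → (0x5d8c>>8)&0x1f = 0x1d
chan:1 @ bit 13 → (0x5d8c>>13)&0x1 = 0x0
cnt:2 @ bit 14 → (0x5d8c>>14)&0x3 = 0x1

12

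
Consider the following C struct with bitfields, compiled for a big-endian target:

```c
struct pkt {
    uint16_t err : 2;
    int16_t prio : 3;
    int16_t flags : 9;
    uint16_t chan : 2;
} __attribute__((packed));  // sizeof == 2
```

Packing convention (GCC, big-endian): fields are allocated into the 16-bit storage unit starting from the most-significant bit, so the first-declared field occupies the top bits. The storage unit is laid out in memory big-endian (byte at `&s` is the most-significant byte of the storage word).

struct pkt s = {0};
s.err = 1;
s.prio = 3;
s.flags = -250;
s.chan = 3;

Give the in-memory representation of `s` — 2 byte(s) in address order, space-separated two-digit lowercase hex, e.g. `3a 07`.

5c 1b

err:2 = 1 → 0x1 << 14 → word 0x4000
prio:3 = 3 → 0x3 << 11 → word 0x5800
flags:9 = -250 → 0x106 << 2 → word 0x5c18
chan:2 = 3 → 0x3 << 0 → word 0x5c1b
word = 0x5c1b → big-endian bytes:
  [0]=0x5c  [1]=0x1b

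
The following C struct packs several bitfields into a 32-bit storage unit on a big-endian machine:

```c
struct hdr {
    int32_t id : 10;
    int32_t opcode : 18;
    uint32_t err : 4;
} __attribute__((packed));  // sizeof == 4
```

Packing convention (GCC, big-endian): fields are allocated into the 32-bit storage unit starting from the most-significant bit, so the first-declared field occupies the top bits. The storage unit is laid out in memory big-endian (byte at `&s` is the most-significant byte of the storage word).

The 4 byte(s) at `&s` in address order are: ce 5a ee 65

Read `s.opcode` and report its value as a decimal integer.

[0]=0xce [1]=0x5a [2]=0xee [3]=0x65 (big-endian) → word 0xce5aee65
id:10 @ bit 22 → (0xce5aee65>>22)&0x3ff = 0x339
opcode:18 @ bit 4 → (0xce5aee65>>4)&0x3ffff = 0x1aee6  ←
err:4 @ bit 0 → (0xce5aee65>>0)&0xf = 0x5
opcode signed 18b, MSB=0: value = 110310

110310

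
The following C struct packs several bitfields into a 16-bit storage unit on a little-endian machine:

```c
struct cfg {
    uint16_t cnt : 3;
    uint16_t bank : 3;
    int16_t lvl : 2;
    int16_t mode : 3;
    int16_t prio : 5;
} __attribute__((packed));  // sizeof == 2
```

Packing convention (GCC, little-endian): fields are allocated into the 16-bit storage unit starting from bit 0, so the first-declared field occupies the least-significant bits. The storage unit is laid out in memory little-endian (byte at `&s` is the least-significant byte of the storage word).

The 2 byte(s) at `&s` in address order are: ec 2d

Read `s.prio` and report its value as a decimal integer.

5

[0]=0xec [1]=0x2d (little-endian) → word 0x2dec
cnt [0+:3] = (word>>0) & 0x7 = 4
bank [3+:3] = (word>>3) & 0x7 = 5
lvl [6+:2] = (word>>6) & 0x3 = 3
mode [8+:3] = (word>>8) & 0x7 = 5
prio [11+:5] = (word>>11) & 0x1f = 5  ←
prio signed 5b, MSB=0: value = 5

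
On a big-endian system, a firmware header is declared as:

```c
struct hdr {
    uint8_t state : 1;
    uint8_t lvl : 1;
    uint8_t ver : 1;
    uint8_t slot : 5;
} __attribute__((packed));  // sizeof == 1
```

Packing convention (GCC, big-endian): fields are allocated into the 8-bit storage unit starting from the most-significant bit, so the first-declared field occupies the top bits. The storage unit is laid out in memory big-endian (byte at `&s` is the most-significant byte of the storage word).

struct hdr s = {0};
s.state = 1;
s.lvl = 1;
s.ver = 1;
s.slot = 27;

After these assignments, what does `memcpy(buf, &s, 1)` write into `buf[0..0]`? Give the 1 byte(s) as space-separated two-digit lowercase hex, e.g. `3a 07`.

fb

[7+:1] state=1 & 0x1 = 0x1; word=0x80
[6+:1] lvl=1 & 0x1 = 0x1; word=0xc0
[5+:1] ver=1 & 0x1 = 0x1; word=0xe0
[0+:5] slot=27 & 0x1f = 0x1b; word=0xfb
word = 0xfb → big-endian bytes:
  [0]=0xfb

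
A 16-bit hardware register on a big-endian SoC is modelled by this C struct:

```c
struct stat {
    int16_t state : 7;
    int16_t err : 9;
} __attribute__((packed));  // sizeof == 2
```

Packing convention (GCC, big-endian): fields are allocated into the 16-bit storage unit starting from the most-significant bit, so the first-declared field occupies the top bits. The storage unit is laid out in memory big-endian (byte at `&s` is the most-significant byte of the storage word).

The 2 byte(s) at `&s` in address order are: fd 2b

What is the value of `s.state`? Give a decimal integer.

[0]=0xfd [1]=0x2b (big-endian) → word 0xfd2b
state:7 @ bit 9 → (0xfd2b>>9)&0x7f = 0x7e  ←
err:9 @ bit 0 → (0xfd2b>>0)&0x1ff = 0x12b
state signed 7b, MSB=1: 126 - 128 = -2

-2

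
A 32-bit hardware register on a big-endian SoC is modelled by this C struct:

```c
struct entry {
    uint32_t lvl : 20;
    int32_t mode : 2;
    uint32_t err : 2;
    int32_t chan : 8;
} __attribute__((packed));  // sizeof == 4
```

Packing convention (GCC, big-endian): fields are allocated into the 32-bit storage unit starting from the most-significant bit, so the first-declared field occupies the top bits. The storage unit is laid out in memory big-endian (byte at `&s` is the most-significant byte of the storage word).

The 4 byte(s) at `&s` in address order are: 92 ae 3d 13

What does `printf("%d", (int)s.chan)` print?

19

[0]=0x92 [1]=0xae [2]=0x3d [3]=0x13 (big-endian) → word 0x92ae3d13
lvl [12+:20] = (word>>12) & 0xfffff = 600803
mode [10+:2] = (word>>10) & 0x3 = 3
err [8+:2] = (word>>8) & 0x3 = 1
chan [0+:8] = (word>>0) & 0xff = 19  ←
chan signed 8b, MSB=0: value = 19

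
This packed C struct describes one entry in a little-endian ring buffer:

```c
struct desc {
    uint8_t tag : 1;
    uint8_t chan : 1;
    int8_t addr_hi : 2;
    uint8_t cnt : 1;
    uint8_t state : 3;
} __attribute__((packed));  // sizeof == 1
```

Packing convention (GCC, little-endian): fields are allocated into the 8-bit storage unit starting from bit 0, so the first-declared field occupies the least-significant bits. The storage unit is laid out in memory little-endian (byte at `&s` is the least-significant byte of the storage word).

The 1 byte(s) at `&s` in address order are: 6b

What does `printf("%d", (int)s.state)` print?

[0]=0x6b (little-endian) → word 0x6b
tag:1 @ bit 0 → (0x6b>>0)&0x1 = 0x1
chan:1 @ bit 1 → (0x6b>>1)&0x1 = 0x1
addr_hi:2 @ bit 2 → (0x6b>>2)&0x3 = 0x2
cnt:1 @ bit 4 → (0x6b>>4)&0x1 = 0x0
state:3 @ bit 5 → (0x6b>>5)&0x7 = 0x3  ←

3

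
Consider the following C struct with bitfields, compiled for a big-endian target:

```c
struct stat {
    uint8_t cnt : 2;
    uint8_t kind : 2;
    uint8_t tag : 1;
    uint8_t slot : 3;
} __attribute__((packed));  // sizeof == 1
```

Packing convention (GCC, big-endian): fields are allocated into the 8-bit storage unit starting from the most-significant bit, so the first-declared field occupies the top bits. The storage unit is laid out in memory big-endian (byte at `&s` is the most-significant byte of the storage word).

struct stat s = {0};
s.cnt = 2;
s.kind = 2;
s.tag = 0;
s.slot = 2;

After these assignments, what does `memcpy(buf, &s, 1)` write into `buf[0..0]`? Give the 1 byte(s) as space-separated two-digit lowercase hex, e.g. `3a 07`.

cnt (2b) val=2 bits=0x2 at bit 6: 0x80
kind (2b) val=2 bits=0x2 at bit 4: 0xa0
tag (1b) val=0 bits=0x0 at bit 3: 0xa0
slot (3b) val=2 bits=0x2 at bit 0: 0xa2
word = 0xa2 → big-endian bytes:
  [0]=0xa2

a2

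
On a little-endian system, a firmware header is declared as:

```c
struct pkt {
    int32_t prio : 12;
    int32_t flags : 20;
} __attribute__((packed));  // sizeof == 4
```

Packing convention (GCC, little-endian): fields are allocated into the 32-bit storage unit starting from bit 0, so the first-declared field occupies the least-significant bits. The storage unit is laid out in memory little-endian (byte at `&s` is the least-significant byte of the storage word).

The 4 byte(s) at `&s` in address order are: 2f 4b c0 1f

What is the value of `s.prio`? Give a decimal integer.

-1233

[0]=0x2f [1]=0x4b [2]=0xc0 [3]=0x1f (little-endian) → word 0x1fc04b2f
prio:12 @ bit 0 → (0x1fc04b2f>>0)&0xfff = 0xb2f  ←
flags:20 @ bit 12 → (0x1fc04b2f>>12)&0xfffff = 0x1fc04
prio signed 12b, MSB=1: 2863 - 4096 = -1233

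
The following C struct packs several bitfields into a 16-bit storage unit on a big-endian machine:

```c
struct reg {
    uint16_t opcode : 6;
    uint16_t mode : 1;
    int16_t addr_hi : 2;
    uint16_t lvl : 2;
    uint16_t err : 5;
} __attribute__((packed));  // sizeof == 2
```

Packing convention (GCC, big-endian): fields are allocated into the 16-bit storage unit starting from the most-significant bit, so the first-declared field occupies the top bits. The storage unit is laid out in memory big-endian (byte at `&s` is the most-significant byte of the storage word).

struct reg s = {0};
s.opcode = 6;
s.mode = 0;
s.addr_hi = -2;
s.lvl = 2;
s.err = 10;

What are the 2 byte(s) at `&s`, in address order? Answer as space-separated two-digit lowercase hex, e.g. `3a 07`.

opcode:6 = 6 → 0x6 << 10 → word 0x1800
mode:1 = 0 → 0x0 << 9 → word 0x1800
addr_hi:2 = -2 → 0x2 << 7 → word 0x1900
lvl:2 = 2 → 0x2 << 5 → word 0x1940
err:5 = 10 → 0xa << 0 → word 0x194a
word = 0x194a → big-endian bytes:
  [0]=0x19  [1]=0x4a

19 4a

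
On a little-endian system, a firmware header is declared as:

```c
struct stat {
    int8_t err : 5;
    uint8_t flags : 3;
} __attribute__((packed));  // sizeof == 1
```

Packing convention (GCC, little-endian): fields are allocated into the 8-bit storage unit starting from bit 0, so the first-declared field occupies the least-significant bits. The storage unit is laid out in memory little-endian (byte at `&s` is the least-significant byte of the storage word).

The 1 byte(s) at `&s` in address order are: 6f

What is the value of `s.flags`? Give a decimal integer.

[0]=0x6f (little-endian) → word 0x6f
err [0+:5] = (word>>0) & 0x1f = 15
flags [5+:3] = (word>>5) & 0x7 = 3  ←

3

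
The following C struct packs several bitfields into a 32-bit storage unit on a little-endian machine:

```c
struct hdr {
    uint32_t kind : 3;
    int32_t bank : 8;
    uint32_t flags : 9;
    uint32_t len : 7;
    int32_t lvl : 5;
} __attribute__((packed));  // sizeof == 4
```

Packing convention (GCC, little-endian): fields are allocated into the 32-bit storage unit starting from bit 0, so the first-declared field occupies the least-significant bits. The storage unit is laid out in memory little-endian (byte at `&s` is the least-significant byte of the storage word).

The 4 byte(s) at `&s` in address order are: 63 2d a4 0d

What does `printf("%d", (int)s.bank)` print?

[0]=0x63 [1]=0x2d [2]=0xa4 [3]=0x0d (little-endian) → word 0x0da42d63
kind:3 @ bit 0 → (0x0da42d63>>0)&0x7 = 0x3
bank:8 @ bit 3 → (0x0da42d63>>3)&0xff = 0xac  ←
flags:9 @ bit 11 → (0x0da42d63>>11)&0x1ff = 0x85
len:7 @ bit 20 → (0x0da42d63>>20)&0x7f = 0x5a
lvl:5 @ bit 27 → (0x0da42d63>>27)&0x1f = 0x1
bank signed 8b, MSB=1: 172 - 256 = -84

-84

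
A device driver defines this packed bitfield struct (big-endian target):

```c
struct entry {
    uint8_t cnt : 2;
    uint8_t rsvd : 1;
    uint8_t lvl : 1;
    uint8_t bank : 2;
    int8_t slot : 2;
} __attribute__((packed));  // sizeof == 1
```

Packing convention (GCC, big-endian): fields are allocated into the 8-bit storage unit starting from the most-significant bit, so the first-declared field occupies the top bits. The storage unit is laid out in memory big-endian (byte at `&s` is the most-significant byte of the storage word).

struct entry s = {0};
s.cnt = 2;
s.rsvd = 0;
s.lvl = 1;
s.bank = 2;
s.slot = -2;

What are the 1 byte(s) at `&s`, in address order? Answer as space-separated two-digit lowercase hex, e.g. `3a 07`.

cnt (2b) val=2 bits=0x2 at bit 6: 0x80
rsvd (1b) val=0 bits=0x0 at bit 5: 0x80
lvl (1b) val=1 bits=0x1 at bit 4: 0x90
bank (2b) val=2 bits=0x2 at bit 2: 0x98
slot (2b) val=-2 bits=0x2 at bit 0: 0x9a
word = 0x9a → big-endian bytes:
  [0]=0x9a

9a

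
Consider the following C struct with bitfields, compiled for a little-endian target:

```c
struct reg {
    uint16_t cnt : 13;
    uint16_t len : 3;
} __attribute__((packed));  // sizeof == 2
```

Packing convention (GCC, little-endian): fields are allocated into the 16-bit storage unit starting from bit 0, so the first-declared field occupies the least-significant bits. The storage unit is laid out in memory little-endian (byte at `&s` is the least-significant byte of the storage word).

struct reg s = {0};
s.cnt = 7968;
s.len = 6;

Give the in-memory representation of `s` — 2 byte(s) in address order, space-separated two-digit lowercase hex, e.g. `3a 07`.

[0+:13] cnt=7968 & 0x1fff = 0x1f20; word=0x1f20
[13+:3] len=6 & 0x7 = 0x6; word=0xdf20
word = 0xdf20 → little-endian bytes:
  [0]=0x20  [1]=0xdf

20 df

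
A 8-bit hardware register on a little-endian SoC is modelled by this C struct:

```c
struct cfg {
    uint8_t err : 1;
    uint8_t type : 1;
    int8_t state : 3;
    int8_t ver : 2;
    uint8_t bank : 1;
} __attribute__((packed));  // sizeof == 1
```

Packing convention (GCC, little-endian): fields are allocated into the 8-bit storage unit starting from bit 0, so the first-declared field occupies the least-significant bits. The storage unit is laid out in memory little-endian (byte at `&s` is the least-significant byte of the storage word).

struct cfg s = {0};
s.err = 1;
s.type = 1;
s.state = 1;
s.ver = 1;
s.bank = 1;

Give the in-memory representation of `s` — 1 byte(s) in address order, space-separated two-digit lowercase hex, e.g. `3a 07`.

a7

err:1 = 1 → 0x1 << 0 → word 0x01
type:1 = 1 → 0x1 << 1 → word 0x03
state:3 = 1 → 0x1 << 2 → word 0x07
ver:2 = 1 → 0x1 << 5 → word 0x27
bank:1 = 1 → 0x1 << 7 → word 0xa7
word = 0xa7 → little-endian bytes:
  [0]=0xa7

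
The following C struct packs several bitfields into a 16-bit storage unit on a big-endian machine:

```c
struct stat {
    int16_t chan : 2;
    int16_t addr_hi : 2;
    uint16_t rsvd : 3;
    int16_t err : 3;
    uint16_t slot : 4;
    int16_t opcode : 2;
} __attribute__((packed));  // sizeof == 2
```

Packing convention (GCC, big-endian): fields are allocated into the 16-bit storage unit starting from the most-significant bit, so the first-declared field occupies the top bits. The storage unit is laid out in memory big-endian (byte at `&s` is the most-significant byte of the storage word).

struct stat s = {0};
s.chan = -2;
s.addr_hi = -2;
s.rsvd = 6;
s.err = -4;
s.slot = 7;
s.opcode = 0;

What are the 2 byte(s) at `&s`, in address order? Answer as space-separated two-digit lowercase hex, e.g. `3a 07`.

[14+:2] chan=-2 & 0x3 = 0x2; word=0x8000
[12+:2] addr_hi=-2 & 0x3 = 0x2; word=0xa000
[9+:3] rsvd=6 & 0x7 = 0x6; word=0xac00
[6+:3] err=-4 & 0x7 = 0x4; word=0xad00
[2+:4] slot=7 & 0xf = 0x7; word=0xad1c
[0+:2] opcode=0 & 0x3 = 0x0; word=0xad1c
word = 0xad1c → big-endian bytes:
  [0]=0xad  [1]=0x1c

ad 1c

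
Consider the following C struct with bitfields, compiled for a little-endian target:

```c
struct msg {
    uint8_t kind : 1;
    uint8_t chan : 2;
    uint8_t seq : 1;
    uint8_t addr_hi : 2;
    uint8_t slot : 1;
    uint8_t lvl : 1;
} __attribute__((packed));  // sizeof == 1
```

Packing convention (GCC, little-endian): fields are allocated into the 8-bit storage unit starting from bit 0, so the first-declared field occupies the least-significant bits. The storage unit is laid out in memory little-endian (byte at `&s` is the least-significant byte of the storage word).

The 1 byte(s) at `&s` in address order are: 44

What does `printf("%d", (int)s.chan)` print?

[0]=0x44 (little-endian) → word 0x44
kind:1 @ bit 0 → (0x44>>0)&0x1 = 0x0
chan:2 @ bit 1 → (0x44>>1)&0x3 = 0x2  ←
seq:1 @ bit 3 → (0x44>>3)&0x1 = 0x0
addr_hi:2 @ bit 4 → (0x44>>4)&0x3 = 0x0
slot:1 @ bit 6 → (0x44>>6)&0x1 = 0x1
lvl:1 @ bit 7 → (0x44>>7)&0x1 = 0x0

2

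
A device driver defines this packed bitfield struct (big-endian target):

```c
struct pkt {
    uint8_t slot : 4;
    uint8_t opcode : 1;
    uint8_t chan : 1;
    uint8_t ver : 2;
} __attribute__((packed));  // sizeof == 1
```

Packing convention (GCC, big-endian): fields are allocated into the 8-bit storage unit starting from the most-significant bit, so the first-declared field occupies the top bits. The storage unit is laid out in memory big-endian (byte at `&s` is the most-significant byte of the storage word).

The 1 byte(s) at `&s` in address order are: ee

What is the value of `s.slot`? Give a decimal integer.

[0]=0xee (big-endian) → word 0xee
slot:4 @ bit 4 → (0xee>>4)&0xf = 0xe  ←
opcode:1 @ bit 3 → (0xee>>3)&0x1 = 0x1
chan:1 @ bit 2 → (0xee>>2)&0x1 = 0x1
ver:2 @ bit 0 → (0xee>>0)&0x3 = 0x2

14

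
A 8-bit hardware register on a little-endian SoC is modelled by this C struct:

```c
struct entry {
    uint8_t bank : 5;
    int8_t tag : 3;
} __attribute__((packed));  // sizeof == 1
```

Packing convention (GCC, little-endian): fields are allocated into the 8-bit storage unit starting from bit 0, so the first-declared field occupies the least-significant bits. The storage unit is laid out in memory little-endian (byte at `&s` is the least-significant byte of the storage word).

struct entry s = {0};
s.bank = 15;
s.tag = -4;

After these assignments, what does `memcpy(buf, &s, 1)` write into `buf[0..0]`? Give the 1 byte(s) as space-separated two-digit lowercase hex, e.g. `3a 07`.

bank:5 = 15 → 0xf << 0 → word 0x0f
tag:3 = -4 → 0x4 << 5 → word 0x8f
word = 0x8f → little-endian bytes:
  [0]=0x8f

8f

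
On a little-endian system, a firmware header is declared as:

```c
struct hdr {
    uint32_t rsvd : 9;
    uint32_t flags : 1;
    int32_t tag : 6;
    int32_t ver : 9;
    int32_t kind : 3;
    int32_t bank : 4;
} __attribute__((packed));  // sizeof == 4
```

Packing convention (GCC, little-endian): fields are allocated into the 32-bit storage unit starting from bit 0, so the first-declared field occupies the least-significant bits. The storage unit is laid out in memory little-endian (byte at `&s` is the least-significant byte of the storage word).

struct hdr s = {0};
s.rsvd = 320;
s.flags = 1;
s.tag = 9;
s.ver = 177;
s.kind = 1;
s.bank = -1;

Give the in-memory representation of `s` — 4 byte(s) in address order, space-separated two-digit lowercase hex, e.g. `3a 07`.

40 27 b1 f2

rsvd (9b) val=320 bits=0x140 at bit 0: 0x00000140
flags (1b) val=1 bits=0x1 at bit 9: 0x00000340
tag (6b) val=9 bits=0x9 at bit 10: 0x00002740
ver (9b) val=177 bits=0xb1 at bit 16: 0x00b12740
kind (3b) val=1 bits=0x1 at bit 25: 0x02b12740
bank (4b) val=-1 bits=0xf at bit 28: 0xf2b12740
word = 0xf2b12740 → little-endian bytes:
  [0]=0x40  [1]=0x27  [2]=0xb1  [3]=0xf2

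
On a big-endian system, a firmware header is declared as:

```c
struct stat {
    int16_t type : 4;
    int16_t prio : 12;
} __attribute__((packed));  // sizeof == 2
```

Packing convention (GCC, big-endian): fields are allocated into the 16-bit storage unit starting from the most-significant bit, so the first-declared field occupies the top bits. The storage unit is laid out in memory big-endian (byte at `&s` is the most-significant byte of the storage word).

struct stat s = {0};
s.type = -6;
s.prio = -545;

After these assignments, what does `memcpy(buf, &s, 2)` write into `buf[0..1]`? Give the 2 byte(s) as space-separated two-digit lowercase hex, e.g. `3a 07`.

ad df

type (4b) val=-6 bits=0xa at bit 12: 0xa000
prio (12b) val=-545 bits=0xddf at bit 0: 0xaddf
word = 0xaddf → big-endian bytes:
  [0]=0xad  [1]=0xdf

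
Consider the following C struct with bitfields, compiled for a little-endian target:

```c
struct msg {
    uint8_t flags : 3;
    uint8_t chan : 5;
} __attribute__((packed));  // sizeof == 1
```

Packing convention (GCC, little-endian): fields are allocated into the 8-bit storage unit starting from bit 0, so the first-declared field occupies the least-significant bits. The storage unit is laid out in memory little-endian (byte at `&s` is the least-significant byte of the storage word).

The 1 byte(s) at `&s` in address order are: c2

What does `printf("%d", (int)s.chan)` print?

24

[0]=0xc2 (little-endian) → word 0xc2
flags:3 @ bit 0 → (0xc2>>0)&0x7 = 0x2
chan:5 @ bit 3 → (0xc2>>3)&0x1f = 0x18  ←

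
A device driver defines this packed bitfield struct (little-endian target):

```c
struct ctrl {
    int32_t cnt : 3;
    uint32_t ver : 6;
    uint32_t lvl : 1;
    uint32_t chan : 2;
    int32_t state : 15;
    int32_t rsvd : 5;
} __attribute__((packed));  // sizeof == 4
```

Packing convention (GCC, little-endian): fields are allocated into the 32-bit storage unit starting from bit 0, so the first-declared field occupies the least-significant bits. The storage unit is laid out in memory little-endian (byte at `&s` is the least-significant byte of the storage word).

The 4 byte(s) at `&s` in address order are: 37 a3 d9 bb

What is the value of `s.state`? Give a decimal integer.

[0]=0x37 [1]=0xa3 [2]=0xd9 [3]=0xbb (little-endian) → word 0xbbd9a337
cnt:3 @ bit 0 → (0xbbd9a337>>0)&0x7 = 0x7
ver:6 @ bit 3 → (0xbbd9a337>>3)&0x3f = 0x26
lvl:1 @ bit 9 → (0xbbd9a337>>9)&0x1 = 0x1
chan:2 @ bit 10 → (0xbbd9a337>>10)&0x3 = 0x0
state:15 @ bit 12 → (0xbbd9a337>>12)&0x7fff = 0x3d9a  ←
rsvd:5 @ bit 27 → (0xbbd9a337>>27)&0x1f = 0x17
state signed 15b, MSB=0: value = 15770

15770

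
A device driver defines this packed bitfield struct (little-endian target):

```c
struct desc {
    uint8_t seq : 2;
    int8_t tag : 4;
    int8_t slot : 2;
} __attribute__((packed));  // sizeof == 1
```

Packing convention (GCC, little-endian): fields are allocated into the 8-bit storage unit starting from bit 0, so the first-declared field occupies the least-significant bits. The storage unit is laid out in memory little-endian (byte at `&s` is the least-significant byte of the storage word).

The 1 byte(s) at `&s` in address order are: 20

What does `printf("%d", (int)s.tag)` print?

-8

[0]=0x20 (little-endian) → word 0x20
seq [0+:2] = (word>>0) & 0x3 = 0
tag [2+:4] = (word>>2) & 0xf = 8  ←
slot [6+:2] = (word>>6) & 0x3 = 0
tag signed 4b, MSB=1: 8 - 16 = -8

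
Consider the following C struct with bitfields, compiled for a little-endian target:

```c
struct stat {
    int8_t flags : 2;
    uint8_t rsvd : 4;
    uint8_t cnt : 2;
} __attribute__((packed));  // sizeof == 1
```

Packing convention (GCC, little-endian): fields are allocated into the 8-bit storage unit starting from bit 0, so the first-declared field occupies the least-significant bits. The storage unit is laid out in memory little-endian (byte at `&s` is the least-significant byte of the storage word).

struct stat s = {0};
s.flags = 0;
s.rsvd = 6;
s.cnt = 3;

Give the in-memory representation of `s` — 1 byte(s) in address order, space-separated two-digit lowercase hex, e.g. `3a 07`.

d8

flags (2b) val=0 bits=0x0 at bit 0: 0x00
rsvd (4b) val=6 bits=0x6 at bit 2: 0x18
cnt (2b) val=3 bits=0x3 at bit 6: 0xd8
word = 0xd8 → little-endian bytes:
  [0]=0xd8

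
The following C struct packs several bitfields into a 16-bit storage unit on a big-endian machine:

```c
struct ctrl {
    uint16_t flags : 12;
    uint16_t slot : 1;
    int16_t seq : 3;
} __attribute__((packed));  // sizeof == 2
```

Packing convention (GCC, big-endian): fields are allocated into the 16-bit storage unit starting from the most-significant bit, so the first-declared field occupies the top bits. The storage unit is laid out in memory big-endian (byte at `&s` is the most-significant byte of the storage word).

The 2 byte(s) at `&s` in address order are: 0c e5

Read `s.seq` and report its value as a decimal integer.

[0]=0x0c [1]=0xe5 (big-endian) → word 0x0ce5
flags [4+:12] = (word>>4) & 0xfff = 206
slot [3+:1] = (word>>3) & 0x1 = 0
seq [0+:3] = (word>>0) & 0x7 = 5  ←
seq signed 3b, MSB=1: 5 - 8 = -3

-3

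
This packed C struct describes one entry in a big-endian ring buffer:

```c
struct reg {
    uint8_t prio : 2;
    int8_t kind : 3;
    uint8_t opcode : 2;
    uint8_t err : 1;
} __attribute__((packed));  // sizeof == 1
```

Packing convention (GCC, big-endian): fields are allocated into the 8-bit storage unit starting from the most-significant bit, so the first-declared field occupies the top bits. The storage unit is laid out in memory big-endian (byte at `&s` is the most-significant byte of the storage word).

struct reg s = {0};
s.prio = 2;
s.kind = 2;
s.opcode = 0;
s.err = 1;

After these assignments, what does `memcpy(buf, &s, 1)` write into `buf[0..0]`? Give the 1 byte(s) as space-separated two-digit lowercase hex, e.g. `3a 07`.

[6+:2] prio=2 & 0x3 = 0x2; word=0x80
[3+:3] kind=2 & 0x7 = 0x2; word=0x90
[1+:2] opcode=0 & 0x3 = 0x0; word=0x90
[0+:1] err=1 & 0x1 = 0x1; word=0x91
word = 0x91 → big-endian bytes:
  [0]=0x91

91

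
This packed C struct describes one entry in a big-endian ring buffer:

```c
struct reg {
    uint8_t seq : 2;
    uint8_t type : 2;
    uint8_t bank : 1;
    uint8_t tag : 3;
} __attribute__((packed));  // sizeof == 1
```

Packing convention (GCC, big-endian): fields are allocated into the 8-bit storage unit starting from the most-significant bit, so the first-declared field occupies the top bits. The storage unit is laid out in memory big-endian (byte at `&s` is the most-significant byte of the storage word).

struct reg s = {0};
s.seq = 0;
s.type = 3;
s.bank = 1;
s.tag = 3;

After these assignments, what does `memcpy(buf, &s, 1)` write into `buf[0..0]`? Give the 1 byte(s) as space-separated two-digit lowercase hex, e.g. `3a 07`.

3b

seq:2 = 0 → 0x0 << 6 → word 0x00
type:2 = 3 → 0x3 << 4 → word 0x30
bank:1 = 1 → 0x1 << 3 → word 0x38
tag:3 = 3 → 0x3 << 0 → word 0x3b
word = 0x3b → big-endian bytes:
  [0]=0x3b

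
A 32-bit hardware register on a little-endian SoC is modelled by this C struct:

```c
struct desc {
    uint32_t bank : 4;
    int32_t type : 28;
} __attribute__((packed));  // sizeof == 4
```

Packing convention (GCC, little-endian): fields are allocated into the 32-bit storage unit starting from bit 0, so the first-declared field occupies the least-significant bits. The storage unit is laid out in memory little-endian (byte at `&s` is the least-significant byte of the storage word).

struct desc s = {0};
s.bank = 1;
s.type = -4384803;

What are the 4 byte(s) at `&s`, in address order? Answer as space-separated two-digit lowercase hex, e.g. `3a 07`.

bank (4b) val=1 bits=0x1 at bit 0: 0x00000001
type (28b) val=-4384803 bits=0xfbd17dd at bit 4: 0xfbd17dd1
word = 0xfbd17dd1 → little-endian bytes:
  [0]=0xd1  [1]=0x7d  [2]=0xd1  [3]=0xfb

d1 7d d1 fb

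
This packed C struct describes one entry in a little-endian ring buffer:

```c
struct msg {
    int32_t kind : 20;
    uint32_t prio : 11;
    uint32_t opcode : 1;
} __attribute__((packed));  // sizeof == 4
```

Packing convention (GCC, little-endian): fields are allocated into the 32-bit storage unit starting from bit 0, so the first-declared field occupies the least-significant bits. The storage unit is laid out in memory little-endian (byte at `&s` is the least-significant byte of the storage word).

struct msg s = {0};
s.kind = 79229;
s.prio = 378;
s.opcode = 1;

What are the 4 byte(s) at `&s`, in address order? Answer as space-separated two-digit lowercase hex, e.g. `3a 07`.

7d 35 a1 97

kind:20 = 79229 → 0x1357d << 0 → word 0x0001357d
prio:11 = 378 → 0x17a << 20 → word 0x17a1357d
opcode:1 = 1 → 0x1 << 31 → word 0x97a1357d
word = 0x97a1357d → little-endian bytes:
  [0]=0x7d  [1]=0x35  [2]=0xa1  [3]=0x97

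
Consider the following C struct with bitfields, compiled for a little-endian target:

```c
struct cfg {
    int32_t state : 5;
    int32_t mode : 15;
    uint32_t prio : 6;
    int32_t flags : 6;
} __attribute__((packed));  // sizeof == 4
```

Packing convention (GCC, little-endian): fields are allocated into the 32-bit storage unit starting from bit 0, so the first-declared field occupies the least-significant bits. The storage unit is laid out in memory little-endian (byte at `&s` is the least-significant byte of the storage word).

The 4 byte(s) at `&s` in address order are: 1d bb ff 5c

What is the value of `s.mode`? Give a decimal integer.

[0]=0x1d [1]=0xbb [2]=0xff [3]=0x5c (little-endian) → word 0x5cffbb1d
state [0+:5] = (word>>0) & 0x1f = 29
mode [5+:15] = (word>>5) & 0x7fff = 32216  ←
prio [20+:6] = (word>>20) & 0x3f = 15
flags [26+:6] = (word>>26) & 0x3f = 23
mode signed 15b, MSB=1: 32216 - 32768 = -552

-552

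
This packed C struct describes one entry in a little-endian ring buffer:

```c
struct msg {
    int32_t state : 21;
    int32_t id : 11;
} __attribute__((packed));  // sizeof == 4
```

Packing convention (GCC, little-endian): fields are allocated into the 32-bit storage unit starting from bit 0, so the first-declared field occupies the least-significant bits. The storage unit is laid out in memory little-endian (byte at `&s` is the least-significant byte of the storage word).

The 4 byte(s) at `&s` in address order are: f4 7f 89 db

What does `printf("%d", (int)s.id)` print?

[0]=0xf4 [1]=0x7f [2]=0x89 [3]=0xdb (little-endian) → word 0xdb897ff4
state:21 @ bit 0 → (0xdb897ff4>>0)&0x1fffff = 0x97ff4
id:11 @ bit 21 → (0xdb897ff4>>21)&0x7ff = 0x6dc  ←
id signed 11b, MSB=1: 1756 - 2048 = -292

-292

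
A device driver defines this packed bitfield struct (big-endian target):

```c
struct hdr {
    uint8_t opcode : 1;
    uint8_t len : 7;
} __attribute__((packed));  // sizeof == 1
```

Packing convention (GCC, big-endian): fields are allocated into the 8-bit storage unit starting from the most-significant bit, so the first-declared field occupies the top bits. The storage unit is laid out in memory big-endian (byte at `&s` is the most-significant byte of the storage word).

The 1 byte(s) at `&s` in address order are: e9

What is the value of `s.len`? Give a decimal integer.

[0]=0xe9 (big-endian) → word 0xe9
opcode:1 @ bit 7 → (0xe9>>7)&0x1 = 0x1
len:7 @ bit 0 → (0xe9>>0)&0x7f = 0x69  ←

105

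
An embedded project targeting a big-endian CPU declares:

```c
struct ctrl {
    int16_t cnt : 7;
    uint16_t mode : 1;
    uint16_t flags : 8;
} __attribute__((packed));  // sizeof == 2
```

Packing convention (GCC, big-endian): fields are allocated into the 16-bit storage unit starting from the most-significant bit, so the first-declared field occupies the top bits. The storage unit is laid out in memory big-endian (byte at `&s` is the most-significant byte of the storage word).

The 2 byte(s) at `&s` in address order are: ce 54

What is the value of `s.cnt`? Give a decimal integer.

-25

[0]=0xce [1]=0x54 (big-endian) → word 0xce54
cnt [9+:7] = (word>>9) & 0x7f = 103  ←
mode [8+:1] = (word>>8) & 0x1 = 0
flags [0+:8] = (word>>0) & 0xff = 84
cnt signed 7b, MSB=1: 103 - 128 = -25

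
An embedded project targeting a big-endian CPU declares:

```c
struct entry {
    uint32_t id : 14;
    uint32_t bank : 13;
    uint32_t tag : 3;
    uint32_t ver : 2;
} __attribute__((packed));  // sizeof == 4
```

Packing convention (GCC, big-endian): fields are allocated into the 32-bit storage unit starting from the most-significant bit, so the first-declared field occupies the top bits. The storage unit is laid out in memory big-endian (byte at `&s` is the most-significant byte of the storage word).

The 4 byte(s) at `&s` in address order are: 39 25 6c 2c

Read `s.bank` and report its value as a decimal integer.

2913

[0]=0x39 [1]=0x25 [2]=0x6c [3]=0x2c (big-endian) → word 0x39256c2c
id [18+:14] = (word>>18) & 0x3fff = 3657
bank [5+:13] = (word>>5) & 0x1fff = 2913  ←
tag [2+:3] = (word>>2) & 0x7 = 3
ver [0+:2] = (word>>0) & 0x3 = 0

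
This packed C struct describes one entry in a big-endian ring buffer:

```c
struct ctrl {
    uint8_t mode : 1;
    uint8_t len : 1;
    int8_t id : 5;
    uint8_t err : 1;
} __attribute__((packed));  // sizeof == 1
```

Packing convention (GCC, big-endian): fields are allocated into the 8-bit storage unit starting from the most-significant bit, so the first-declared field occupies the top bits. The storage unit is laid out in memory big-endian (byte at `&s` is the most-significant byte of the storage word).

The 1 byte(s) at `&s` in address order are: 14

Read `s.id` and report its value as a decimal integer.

10

[0]=0x14 (big-endian) → word 0x14
mode [7+:1] = (word>>7) & 0x1 = 0
len [6+:1] = (word>>6) & 0x1 = 0
id [1+:5] = (word>>1) & 0x1f = 10  ←
err [0+:1] = (word>>0) & 0x1 = 0
id signed 5b, MSB=0: value = 10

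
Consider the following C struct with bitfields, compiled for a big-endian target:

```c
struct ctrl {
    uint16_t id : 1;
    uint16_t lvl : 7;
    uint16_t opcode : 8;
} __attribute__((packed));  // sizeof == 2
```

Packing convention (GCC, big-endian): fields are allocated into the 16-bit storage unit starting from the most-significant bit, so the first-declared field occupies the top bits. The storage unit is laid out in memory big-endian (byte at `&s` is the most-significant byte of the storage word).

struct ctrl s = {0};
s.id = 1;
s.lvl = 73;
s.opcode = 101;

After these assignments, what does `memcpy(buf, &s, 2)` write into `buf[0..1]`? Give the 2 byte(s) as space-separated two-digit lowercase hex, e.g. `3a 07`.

[15+:1] id=1 & 0x1 = 0x1; word=0x8000
[8+:7] lvl=73 & 0x7f = 0x49; word=0xc900
[0+:8] opcode=101 & 0xff = 0x65; word=0xc965
word = 0xc965 → big-endian bytes:
  [0]=0xc9  [1]=0x65

c9 65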